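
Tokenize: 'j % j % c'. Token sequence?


Scan left to right, longest-match per lexeme
Tokens: ID(j), OP(%), ID(j), OP(%), ID(c)


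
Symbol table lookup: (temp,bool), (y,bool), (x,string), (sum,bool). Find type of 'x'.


Lookup 'x' → type string


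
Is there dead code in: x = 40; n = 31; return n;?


x is assigned but never read
Dead: 'x = 40'


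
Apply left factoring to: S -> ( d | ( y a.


Common prefix: '('
Factored: S -> ( S', S' -> d | y a


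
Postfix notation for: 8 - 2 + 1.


Left to right (same or higher precedence on left)
Postfix: 8 2 - 1 +


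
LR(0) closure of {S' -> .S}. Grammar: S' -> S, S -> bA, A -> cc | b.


Start: S' -> .S
For each item with dot before a nonterminal B, add B -> .γ for every B-production
Closure: [S' -> .S, S -> .bA]


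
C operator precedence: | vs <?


'<' is relational (level 7); '|' is bitwise OR (level 3)
Higher level binds tighter
'<' has higher precedence than '|'


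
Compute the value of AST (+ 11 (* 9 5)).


Evaluate inner: (* 9 5) = 45
Evaluate root: (+ 11 45) = 56
Result: 56


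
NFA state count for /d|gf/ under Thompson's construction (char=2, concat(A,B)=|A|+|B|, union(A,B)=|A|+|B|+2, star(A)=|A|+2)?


Syntax tree has 3 char leaf(s), 1 union(s), 0 star(s)
chars contribute 3×2 = 6; each union adds +2; each star adds +2
Total: 6 + 2 + 0 = 8 states


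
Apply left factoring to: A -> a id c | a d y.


Common prefix: 'a'
Factored: A -> a A', A' -> id c | d y


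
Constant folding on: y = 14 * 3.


14 * 3 = 42 at compile time
Optimized: y = 42


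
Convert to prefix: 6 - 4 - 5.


left-to-right (same/higher precedence on left): tree is (- (- 6 4) 5)
Prefix: - - 6 4 5


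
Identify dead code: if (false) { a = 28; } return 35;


condition is constant false, so the whole block is unreachable
Dead: 'if (false) { a = 28; }'


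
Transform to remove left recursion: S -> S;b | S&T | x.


Left-recursive alternatives: S;b, S&T; non-recursive: x
Introduce S': S -> xS', S' -> ;bS' | &TS' | ε


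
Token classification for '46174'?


Pattern: digits only
Type: INTEGER_LITERAL


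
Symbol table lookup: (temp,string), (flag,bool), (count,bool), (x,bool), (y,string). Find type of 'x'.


Lookup 'x' → type bool


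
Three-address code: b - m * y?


Break into single-operator statements:
t1 = m * y
t2 = b - t1


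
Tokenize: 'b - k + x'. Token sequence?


Scan left to right, longest-match per lexeme
Tokens: ID(b), OP(-), ID(k), OP(+), ID(x)


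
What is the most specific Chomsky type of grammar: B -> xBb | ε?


Single nonterminal LHS, but x^n b^n is not regular
Classification: Type 2 (Context-Free)


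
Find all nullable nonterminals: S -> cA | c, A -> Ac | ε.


A nonterminal is nullable iff some alternative derives ε (directly, or every symbol in it is nullable)
Nullable: {A}


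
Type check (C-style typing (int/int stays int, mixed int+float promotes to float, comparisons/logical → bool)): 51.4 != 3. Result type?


Operand types: float != int
Rule: comparison yields bool
Result type: bool


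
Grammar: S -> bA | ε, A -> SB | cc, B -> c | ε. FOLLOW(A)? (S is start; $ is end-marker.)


$ ∈ FOLLOW(S). For each A -> αBβ: add FIRST(β)\{ε} to FOLLOW(B); if β nullable, add FOLLOW(A).
FOLLOW(A) = {$, c}


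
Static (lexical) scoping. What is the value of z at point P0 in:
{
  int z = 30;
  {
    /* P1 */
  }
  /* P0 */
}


z declared in the same block as P0
z = 30


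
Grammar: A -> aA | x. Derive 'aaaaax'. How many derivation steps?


Derivation: A => aA => aaA => aaaA => aaaaA => aaaaaA => aaaaax
Steps: 6


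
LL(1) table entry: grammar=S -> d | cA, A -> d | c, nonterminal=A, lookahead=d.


For [A, d]: 'd' ∈ FIRST(d)
Entry: A -> d


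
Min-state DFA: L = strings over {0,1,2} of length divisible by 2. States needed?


Track length mod 2: states 0..1, accept at 0
Minimal DFA: 2 states


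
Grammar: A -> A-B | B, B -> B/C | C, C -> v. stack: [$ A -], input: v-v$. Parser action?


no handle ('A-' is not any RHS); shift 'v'
Action: shift


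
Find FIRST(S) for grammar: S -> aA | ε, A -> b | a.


Per alternative of S: FIRST(aA) = {a}; FIRST(ε) = {ε}
FIRST(S) = {a, ε}


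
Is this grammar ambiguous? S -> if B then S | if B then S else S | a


dangling else: 'if B then if B then a else a' parses two ways
Ambiguous


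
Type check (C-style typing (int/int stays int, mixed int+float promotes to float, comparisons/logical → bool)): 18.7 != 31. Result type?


Operand types: float != int
Rule: comparison yields bool
Result type: bool


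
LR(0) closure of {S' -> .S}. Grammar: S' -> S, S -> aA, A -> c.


Start: S' -> .S
For each item with dot before a nonterminal B, add B -> .γ for every B-production
Closure: [S' -> .S, S -> .aA]


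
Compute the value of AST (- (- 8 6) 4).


Evaluate inner: (- 8 6) = 2
Evaluate root: (- 2 4) = -2
Result: -2


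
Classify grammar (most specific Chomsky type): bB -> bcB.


LHS has context (more than one symbol) and |LHS| ≤ |RHS|
Classification: Type 1 (Context-Sensitive)


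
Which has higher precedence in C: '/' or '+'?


'/' is multiplicative (level 10); '+' is additive (level 9)
Higher level binds tighter
'/' has higher precedence than '+'


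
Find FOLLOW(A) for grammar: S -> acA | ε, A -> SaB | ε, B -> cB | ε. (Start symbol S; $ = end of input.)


$ ∈ FOLLOW(S). For each A -> αBβ: add FIRST(β)\{ε} to FOLLOW(B); if β nullable, add FOLLOW(A).
FOLLOW(A) = {$, a}


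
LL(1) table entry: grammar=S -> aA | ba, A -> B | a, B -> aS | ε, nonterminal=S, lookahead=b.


For [S, b]: 'b' ∈ FIRST(ba)
Entry: S -> ba


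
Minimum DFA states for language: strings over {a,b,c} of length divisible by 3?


Track length mod 3: states 0..2, accept at 0
Minimal DFA: 3 states


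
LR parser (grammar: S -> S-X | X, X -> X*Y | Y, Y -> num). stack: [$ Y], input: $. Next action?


'Y' (not preceded by X*) is the handle for X -> Y
Action: reduce (X -> Y)


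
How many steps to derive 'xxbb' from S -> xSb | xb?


Derivation: S => xSb => xxbb
Steps: 2


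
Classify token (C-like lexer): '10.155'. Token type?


Pattern: digits with a decimal point
Type: FLOAT_LITERAL


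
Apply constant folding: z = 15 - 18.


15 - 18 = -3 at compile time
Optimized: z = -3


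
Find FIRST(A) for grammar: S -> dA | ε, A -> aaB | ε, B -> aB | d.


Per alternative of A: FIRST(aaB) = {a}; FIRST(ε) = {ε}
FIRST(A) = {a, ε}


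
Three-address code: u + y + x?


Break into single-operator statements:
t1 = u + y
t2 = t1 + x


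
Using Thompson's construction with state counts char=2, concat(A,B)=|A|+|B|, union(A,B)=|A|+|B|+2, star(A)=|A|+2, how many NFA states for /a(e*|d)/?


Syntax tree has 3 char leaf(s), 1 union(s), 1 star(s)
chars contribute 3×2 = 6; each union adds +2; each star adds +2
Total: 6 + 2 + 2 = 10 states


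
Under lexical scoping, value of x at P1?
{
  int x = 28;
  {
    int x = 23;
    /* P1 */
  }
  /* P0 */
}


x declared in the same block as P1
x = 23


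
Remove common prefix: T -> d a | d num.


Common prefix: 'd'
Factored: T -> d T', T' -> a | num


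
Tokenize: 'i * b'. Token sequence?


Scan left to right, longest-match per lexeme
Tokens: ID(i), OP(*), ID(b)


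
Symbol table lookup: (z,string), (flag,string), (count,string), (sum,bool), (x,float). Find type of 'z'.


Lookup 'z' → type string


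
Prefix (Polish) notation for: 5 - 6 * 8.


'*' binds tighter: tree is (- 5 (* 6 8))
Prefix: - 5 * 6 8


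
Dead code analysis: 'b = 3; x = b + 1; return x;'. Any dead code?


b is read by x's definition; x is returned
No dead code


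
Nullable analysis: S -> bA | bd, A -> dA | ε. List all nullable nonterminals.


A nonterminal is nullable iff some alternative derives ε (directly, or every symbol in it is nullable)
Nullable: {A}


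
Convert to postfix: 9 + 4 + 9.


Left to right (same or higher precedence on left)
Postfix: 9 4 + 9 +


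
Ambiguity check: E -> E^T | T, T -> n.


precedence layered via separate nonterminal T: deterministic
Unambiguous


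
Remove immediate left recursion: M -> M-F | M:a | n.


Left-recursive alternatives: M-F, M:a; non-recursive: n
Introduce M': M -> nM', M' -> -FM' | :aM' | ε


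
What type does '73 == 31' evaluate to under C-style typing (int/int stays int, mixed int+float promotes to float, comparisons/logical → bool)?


Operand types: int == int
Rule: comparison yields bool
Result type: bool


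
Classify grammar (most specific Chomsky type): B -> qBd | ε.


Single nonterminal LHS, but q^n d^n is not regular
Classification: Type 2 (Context-Free)


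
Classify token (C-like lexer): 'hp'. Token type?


Pattern: letter/underscore followed by alphanumerics, not a keyword
Type: IDENTIFIER


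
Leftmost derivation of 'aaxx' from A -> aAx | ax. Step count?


Derivation: A => aAx => aaxx
Steps: 2


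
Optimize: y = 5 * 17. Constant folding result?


5 * 17 = 85 at compile time
Optimized: y = 85


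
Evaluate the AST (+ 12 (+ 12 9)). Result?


Evaluate inner: (+ 12 9) = 21
Evaluate root: (+ 12 21) = 33
Result: 33


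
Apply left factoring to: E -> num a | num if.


Common prefix: 'num'
Factored: E -> num E', E' -> a | if


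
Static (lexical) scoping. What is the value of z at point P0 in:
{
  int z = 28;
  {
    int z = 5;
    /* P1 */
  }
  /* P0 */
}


z declared in the same block as P0
z = 28


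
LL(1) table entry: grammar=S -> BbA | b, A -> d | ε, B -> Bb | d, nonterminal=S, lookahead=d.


For [S, d]: 'd' ∈ FIRST(BbA)
Entry: S -> BbA


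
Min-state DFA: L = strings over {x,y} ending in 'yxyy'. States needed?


Track the longest suffix of input matching a prefix of 'yxyy': 5 classes (prefixes of length 0..4)
Minimal DFA: 5 states


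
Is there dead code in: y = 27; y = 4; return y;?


first assignment to y is overwritten before any read
Dead: 'y = 27'


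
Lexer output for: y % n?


Scan left to right, longest-match per lexeme
Tokens: ID(y), OP(%), ID(n)


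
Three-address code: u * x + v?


Break into single-operator statements:
t1 = u * x
t2 = t1 + v


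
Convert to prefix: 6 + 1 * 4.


'*' binds tighter: tree is (+ 6 (* 1 4))
Prefix: + 6 * 1 4


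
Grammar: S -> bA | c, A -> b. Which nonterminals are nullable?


A nonterminal is nullable iff some alternative derives ε (directly, or every symbol in it is nullable)
Nullable: {}


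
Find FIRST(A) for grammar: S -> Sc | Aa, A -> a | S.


Per alternative of A: FIRST(a) = {a}; FIRST(S) = {a}
FIRST(A) = {a}


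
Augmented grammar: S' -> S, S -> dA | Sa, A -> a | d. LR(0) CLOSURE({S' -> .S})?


Start: S' -> .S
For each item with dot before a nonterminal B, add B -> .γ for every B-production
Closure: [S' -> .S, S -> .dA, S -> .Sa]


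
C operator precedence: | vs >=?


'>=' is relational (level 7); '|' is bitwise OR (level 3)
Higher level binds tighter
'>=' has higher precedence than '|'


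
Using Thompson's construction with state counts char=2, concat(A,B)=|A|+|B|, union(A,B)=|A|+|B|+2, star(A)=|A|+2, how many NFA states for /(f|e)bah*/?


Syntax tree has 5 char leaf(s), 1 union(s), 1 star(s)
chars contribute 5×2 = 10; each union adds +2; each star adds +2
Total: 10 + 2 + 2 = 14 states


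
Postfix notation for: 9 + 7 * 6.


* has higher precedence, evaluate 7*6 first
Postfix: 9 7 6 * +


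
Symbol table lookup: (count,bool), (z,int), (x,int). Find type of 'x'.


Lookup 'x' → type int


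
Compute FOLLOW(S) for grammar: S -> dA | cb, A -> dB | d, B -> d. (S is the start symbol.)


$ ∈ FOLLOW(S). For each A -> αBβ: add FIRST(β)\{ε} to FOLLOW(B); if β nullable, add FOLLOW(A).
FOLLOW(S) = {$}


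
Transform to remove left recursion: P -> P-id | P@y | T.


Left-recursive alternatives: P-id, P@y; non-recursive: T
Introduce P': P -> TP', P' -> -idP' | @yP' | ε


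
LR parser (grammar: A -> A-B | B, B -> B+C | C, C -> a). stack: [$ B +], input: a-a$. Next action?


no handle; shift 'a'
Action: shift


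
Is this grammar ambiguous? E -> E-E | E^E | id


'id-id^id' has two parse trees (no precedence encoded between - and ^)
Ambiguous


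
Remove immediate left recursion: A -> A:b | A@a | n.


Left-recursive alternatives: A:b, A@a; non-recursive: n
Introduce A': A -> nA', A' -> :bA' | @aA' | ε


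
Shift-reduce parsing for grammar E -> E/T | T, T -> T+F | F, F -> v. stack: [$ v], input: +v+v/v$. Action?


'v' on top is the handle for F -> v
Action: reduce (F -> v)


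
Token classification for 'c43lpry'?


Pattern: letter/underscore followed by alphanumerics, not a keyword
Type: IDENTIFIER


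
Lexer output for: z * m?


Scan left to right, longest-match per lexeme
Tokens: ID(z), OP(*), ID(m)


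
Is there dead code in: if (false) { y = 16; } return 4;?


condition is constant false, so the whole block is unreachable
Dead: 'if (false) { y = 16; }'


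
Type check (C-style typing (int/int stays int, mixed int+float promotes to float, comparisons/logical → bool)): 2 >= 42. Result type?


Operand types: int >= int
Rule: comparison yields bool
Result type: bool


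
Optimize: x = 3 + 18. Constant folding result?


3 + 18 = 21 at compile time
Optimized: x = 21


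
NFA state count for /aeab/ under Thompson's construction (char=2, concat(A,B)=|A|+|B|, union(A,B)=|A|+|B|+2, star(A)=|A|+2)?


Syntax tree has 4 char leaf(s), 0 union(s), 0 star(s)
chars contribute 4×2 = 8; each union adds +2; each star adds +2
Total: 8 + 0 + 0 = 8 states


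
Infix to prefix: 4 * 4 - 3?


left-to-right (same/higher precedence on left): tree is (- (* 4 4) 3)
Prefix: - * 4 4 3


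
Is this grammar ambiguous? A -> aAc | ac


balanced a^n…c^n: each string has a unique parse
Unambiguous


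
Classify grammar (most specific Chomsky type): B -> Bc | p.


Left-linear: every RHS is a terminal or one nonterminal followed by a terminal
Classification: Type 3 (Regular)


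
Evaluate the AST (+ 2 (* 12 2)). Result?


Evaluate inner: (* 12 2) = 24
Evaluate root: (+ 2 24) = 26
Result: 26


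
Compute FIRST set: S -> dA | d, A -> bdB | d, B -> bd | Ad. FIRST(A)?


Per alternative of A: FIRST(bdB) = {b}; FIRST(d) = {d}
FIRST(A) = {b, d}


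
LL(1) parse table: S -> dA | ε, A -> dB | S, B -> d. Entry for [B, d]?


For [B, d]: 'd' ∈ FIRST(d)
Entry: B -> d


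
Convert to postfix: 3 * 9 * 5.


Left to right (same or higher precedence on left)
Postfix: 3 9 * 5 *


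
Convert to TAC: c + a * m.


Break into single-operator statements:
t1 = a * m
t2 = c + t1


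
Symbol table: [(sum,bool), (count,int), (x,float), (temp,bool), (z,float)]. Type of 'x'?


Lookup 'x' → type float


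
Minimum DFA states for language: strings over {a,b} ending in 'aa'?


Track the longest suffix of input matching a prefix of 'aa': 3 classes (prefixes of length 0..2)
Minimal DFA: 3 states


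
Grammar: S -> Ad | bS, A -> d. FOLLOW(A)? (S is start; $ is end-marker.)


$ ∈ FOLLOW(S). For each A -> αBβ: add FIRST(β)\{ε} to FOLLOW(B); if β nullable, add FOLLOW(A).
FOLLOW(A) = {d}


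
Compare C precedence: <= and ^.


'<=' is relational (level 7); '^' is bitwise XOR (level 4)
Higher level binds tighter
'<=' has higher precedence than '^'


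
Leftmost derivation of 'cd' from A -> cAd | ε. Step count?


Derivation: A => cAd => cd
Steps: 2


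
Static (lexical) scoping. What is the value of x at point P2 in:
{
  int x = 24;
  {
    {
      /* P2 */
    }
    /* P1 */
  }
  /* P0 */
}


P2's block does not declare x; resolves to the enclosing declaration at depth 0
x = 24


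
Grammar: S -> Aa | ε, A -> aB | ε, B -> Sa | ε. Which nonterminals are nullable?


A nonterminal is nullable iff some alternative derives ε (directly, or every symbol in it is nullable)
Nullable: {A, B, S}


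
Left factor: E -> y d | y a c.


Common prefix: 'y'
Factored: E -> y E', E' -> d | a c


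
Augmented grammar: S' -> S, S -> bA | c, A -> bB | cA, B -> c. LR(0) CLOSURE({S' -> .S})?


Start: S' -> .S
For each item with dot before a nonterminal B, add B -> .γ for every B-production
Closure: [S' -> .S, S -> .bA, S -> .c]


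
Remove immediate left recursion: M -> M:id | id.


Left-recursive alternatives: M:id; non-recursive: id
Introduce M': M -> idM', M' -> :idM' | ε


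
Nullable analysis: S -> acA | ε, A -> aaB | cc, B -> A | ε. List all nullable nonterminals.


A nonterminal is nullable iff some alternative derives ε (directly, or every symbol in it is nullable)
Nullable: {B, S}


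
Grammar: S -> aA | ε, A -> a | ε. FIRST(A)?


Per alternative of A: FIRST(a) = {a}; FIRST(ε) = {ε}
FIRST(A) = {a, ε}


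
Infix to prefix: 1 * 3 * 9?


left-to-right (same/higher precedence on left): tree is (* (* 1 3) 9)
Prefix: * * 1 3 9


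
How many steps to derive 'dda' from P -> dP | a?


Derivation: P => dP => ddP => dda
Steps: 3


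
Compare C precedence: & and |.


'&' is bitwise AND (level 5); '|' is bitwise OR (level 3)
Higher level binds tighter
'&' has higher precedence than '|'


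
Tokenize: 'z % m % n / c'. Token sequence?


Scan left to right, longest-match per lexeme
Tokens: ID(z), OP(%), ID(m), OP(%), ID(n), OP(/), ID(c)


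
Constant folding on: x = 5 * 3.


5 * 3 = 15 at compile time
Optimized: x = 15


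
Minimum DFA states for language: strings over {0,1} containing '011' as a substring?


KMP-style automaton: 3 progress states + 1 absorbing accept = 4
Minimal DFA: 4 states


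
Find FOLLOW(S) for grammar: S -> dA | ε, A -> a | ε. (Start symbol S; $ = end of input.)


$ ∈ FOLLOW(S). For each A -> αBβ: add FIRST(β)\{ε} to FOLLOW(B); if β nullable, add FOLLOW(A).
FOLLOW(S) = {$}


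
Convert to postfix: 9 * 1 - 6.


Left to right (same or higher precedence on left)
Postfix: 9 1 * 6 -


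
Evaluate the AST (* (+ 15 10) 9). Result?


Evaluate inner: (+ 15 10) = 25
Evaluate root: (* 25 9) = 225
Result: 225


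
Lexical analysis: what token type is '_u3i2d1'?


Pattern: letter/underscore followed by alphanumerics, not a keyword
Type: IDENTIFIER


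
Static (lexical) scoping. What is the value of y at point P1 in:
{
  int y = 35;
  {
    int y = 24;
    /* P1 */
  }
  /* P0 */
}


y declared in the same block as P1
y = 24


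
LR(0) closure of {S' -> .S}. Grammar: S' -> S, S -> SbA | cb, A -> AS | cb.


Start: S' -> .S
For each item with dot before a nonterminal B, add B -> .γ for every B-production
Closure: [S' -> .S, S -> .SbA, S -> .cb]


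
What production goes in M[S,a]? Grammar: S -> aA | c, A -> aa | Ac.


For [S, a]: 'a' ∈ FIRST(aA)
Entry: S -> aA


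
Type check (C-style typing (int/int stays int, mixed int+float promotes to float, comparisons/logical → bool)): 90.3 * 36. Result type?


Operand types: float * int
Rule: mixed int/float promotes to float; int/int stays int
Result type: float


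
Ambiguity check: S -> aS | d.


right-linear, alternatives start with distinct terminals 'a' vs 'd': unique leftmost derivation
Unambiguous


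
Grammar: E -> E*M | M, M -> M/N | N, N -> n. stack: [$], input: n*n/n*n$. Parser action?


no handle on stack; shift 'n'
Action: shift


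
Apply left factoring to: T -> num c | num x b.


Common prefix: 'num'
Factored: T -> num T', T' -> c | x b


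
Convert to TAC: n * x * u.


Break into single-operator statements:
t1 = n * x
t2 = t1 * u


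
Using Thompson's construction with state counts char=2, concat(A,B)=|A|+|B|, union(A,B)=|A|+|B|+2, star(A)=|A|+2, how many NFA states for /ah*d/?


Syntax tree has 3 char leaf(s), 0 union(s), 1 star(s)
chars contribute 3×2 = 6; each union adds +2; each star adds +2
Total: 6 + 0 + 2 = 8 states


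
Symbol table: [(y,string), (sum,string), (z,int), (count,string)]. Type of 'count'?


Lookup 'count' → type string


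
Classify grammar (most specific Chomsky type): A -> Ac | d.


Left-linear: every RHS is a terminal or one nonterminal followed by a terminal
Classification: Type 3 (Regular)


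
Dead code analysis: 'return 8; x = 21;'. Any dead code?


statement follows a return and is unreachable
Dead: 'x = 21'


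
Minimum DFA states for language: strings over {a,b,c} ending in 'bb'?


Track the longest suffix of input matching a prefix of 'bb': 3 classes (prefixes of length 0..2)
Minimal DFA: 3 states


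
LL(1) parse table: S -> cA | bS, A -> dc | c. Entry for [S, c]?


For [S, c]: 'c' ∈ FIRST(cA)
Entry: S -> cA


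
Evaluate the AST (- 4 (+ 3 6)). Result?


Evaluate inner: (+ 3 6) = 9
Evaluate root: (- 4 9) = -5
Result: -5


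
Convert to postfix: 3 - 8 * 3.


* has higher precedence, evaluate 8*3 first
Postfix: 3 8 3 * -


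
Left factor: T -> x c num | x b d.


Common prefix: 'x'
Factored: T -> x T', T' -> c num | b d


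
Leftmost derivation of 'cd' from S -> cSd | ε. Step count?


Derivation: S => cSd => cd
Steps: 2


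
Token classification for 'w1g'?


Pattern: letter/underscore followed by alphanumerics, not a keyword
Type: IDENTIFIER


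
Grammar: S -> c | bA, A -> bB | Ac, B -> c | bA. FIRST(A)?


Per alternative of A: FIRST(bB) = {b}; FIRST(Ac) = {b}
FIRST(A) = {b}


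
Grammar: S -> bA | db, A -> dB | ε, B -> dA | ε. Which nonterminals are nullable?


A nonterminal is nullable iff some alternative derives ε (directly, or every symbol in it is nullable)
Nullable: {A, B}


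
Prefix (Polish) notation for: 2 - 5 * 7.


'*' binds tighter: tree is (- 2 (* 5 7))
Prefix: - 2 * 5 7


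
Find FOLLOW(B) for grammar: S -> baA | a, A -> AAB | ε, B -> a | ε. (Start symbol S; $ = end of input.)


$ ∈ FOLLOW(S). For each A -> αBβ: add FIRST(β)\{ε} to FOLLOW(B); if β nullable, add FOLLOW(A).
FOLLOW(B) = {$, a}


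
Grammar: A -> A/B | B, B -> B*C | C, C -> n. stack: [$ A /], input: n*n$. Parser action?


no handle ('A/' is not any RHS); shift 'n'
Action: shift


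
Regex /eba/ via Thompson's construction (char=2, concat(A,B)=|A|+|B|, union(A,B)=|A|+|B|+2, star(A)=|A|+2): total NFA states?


Syntax tree has 3 char leaf(s), 0 union(s), 0 star(s)
chars contribute 3×2 = 6; each union adds +2; each star adds +2
Total: 6 + 0 + 0 = 6 states


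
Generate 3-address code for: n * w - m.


Break into single-operator statements:
t1 = n * w
t2 = t1 - m


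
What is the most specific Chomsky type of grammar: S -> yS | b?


Right-linear: every RHS is a terminal or a terminal followed by one nonterminal
Classification: Type 3 (Regular)


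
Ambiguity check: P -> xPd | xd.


balanced x^n…d^n: each string has a unique parse
Unambiguous


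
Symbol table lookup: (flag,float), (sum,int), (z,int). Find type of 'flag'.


Lookup 'flag' → type float


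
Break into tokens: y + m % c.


Scan left to right, longest-match per lexeme
Tokens: ID(y), OP(+), ID(m), OP(%), ID(c)


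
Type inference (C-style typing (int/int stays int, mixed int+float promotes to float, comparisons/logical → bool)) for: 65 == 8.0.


Operand types: int == float
Rule: comparison yields bool
Result type: bool


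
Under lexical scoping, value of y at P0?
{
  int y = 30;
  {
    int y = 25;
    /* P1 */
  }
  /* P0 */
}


y declared in the same block as P0
y = 30


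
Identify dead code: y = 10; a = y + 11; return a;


y is read by a's definition; a is returned
No dead code


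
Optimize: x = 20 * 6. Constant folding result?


20 * 6 = 120 at compile time
Optimized: x = 120


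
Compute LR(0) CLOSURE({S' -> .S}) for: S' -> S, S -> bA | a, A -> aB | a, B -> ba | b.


Start: S' -> .S
For each item with dot before a nonterminal B, add B -> .γ for every B-production
Closure: [S' -> .S, S -> .bA, S -> .a]


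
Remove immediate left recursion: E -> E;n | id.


Left-recursive alternatives: E;n; non-recursive: id
Introduce E': E -> idE', E' -> ;nE' | ε


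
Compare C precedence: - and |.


'-' is additive (level 9); '|' is bitwise OR (level 3)
Higher level binds tighter
'-' has higher precedence than '|'


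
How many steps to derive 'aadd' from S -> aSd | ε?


Derivation: S => aSd => aaSdd => aadd
Steps: 3


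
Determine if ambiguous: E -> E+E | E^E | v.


'v+v^v' has two parse trees (no precedence encoded between + and ^)
Ambiguous


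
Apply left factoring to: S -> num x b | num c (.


Common prefix: 'num'
Factored: S -> num S', S' -> x b | c (


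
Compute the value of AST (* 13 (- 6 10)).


Evaluate inner: (- 6 10) = -4
Evaluate root: (* 13 -4) = -52
Result: -52


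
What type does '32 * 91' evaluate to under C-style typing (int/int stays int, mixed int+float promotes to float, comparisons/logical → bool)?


Operand types: int * int
Rule: mixed int/float promotes to float; int/int stays int
Result type: int


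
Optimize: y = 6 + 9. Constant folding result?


6 + 9 = 15 at compile time
Optimized: y = 15


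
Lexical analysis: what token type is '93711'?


Pattern: digits only
Type: INTEGER_LITERAL


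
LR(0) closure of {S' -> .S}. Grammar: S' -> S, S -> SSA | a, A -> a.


Start: S' -> .S
For each item with dot before a nonterminal B, add B -> .γ for every B-production
Closure: [S' -> .S, S -> .SSA, S -> .a]


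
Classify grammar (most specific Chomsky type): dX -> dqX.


LHS has context (more than one symbol) and |LHS| ≤ |RHS|
Classification: Type 1 (Context-Sensitive)


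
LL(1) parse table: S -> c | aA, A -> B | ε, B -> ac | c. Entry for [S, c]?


For [S, c]: 'c' ∈ FIRST(c)
Entry: S -> c


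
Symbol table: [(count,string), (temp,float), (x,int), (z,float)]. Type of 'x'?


Lookup 'x' → type int


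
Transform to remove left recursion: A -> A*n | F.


Left-recursive alternatives: A*n; non-recursive: F
Introduce A': A -> FA', A' -> *nA' | ε


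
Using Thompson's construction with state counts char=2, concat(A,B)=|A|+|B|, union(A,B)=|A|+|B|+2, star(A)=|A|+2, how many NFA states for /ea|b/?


Syntax tree has 3 char leaf(s), 1 union(s), 0 star(s)
chars contribute 3×2 = 6; each union adds +2; each star adds +2
Total: 6 + 2 + 0 = 8 states


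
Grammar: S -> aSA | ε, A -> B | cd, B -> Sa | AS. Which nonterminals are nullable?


A nonterminal is nullable iff some alternative derives ε (directly, or every symbol in it is nullable)
Nullable: {S}


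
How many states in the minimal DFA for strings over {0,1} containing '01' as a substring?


KMP-style automaton: 2 progress states + 1 absorbing accept = 3
Minimal DFA: 3 states


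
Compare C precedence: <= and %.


'%' is multiplicative (level 10); '<=' is relational (level 7)
Higher level binds tighter
'%' has higher precedence than '<='


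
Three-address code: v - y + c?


Break into single-operator statements:
t1 = v - y
t2 = t1 + c


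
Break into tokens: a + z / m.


Scan left to right, longest-match per lexeme
Tokens: ID(a), OP(+), ID(z), OP(/), ID(m)


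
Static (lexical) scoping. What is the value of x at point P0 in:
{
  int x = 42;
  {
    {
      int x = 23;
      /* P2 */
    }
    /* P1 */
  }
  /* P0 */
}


x declared in the same block as P0
x = 42


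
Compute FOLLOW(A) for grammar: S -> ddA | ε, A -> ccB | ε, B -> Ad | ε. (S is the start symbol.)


$ ∈ FOLLOW(S). For each A -> αBβ: add FIRST(β)\{ε} to FOLLOW(B); if β nullable, add FOLLOW(A).
FOLLOW(A) = {$, d}


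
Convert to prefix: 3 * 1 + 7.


left-to-right (same/higher precedence on left): tree is (+ (* 3 1) 7)
Prefix: + * 3 1 7


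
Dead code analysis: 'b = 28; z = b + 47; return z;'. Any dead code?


b is read by z's definition; z is returned
No dead code


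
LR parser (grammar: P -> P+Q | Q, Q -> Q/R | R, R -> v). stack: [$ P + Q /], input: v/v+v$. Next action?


no handle; shift 'v'
Action: shift


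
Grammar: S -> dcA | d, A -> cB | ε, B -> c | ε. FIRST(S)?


Per alternative of S: FIRST(dcA) = {d}; FIRST(d) = {d}
FIRST(S) = {d}


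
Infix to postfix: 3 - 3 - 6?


Left to right (same or higher precedence on left)
Postfix: 3 3 - 6 -


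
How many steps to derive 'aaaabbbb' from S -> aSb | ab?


Derivation: S => aSb => aaSbb => aaaSbbb => aaaabbbb
Steps: 4


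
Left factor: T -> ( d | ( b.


Common prefix: '('
Factored: T -> ( T', T' -> d | b


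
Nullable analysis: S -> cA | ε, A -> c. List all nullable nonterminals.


A nonterminal is nullable iff some alternative derives ε (directly, or every symbol in it is nullable)
Nullable: {S}


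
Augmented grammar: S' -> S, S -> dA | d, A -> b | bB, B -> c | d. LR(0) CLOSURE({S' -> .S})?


Start: S' -> .S
For each item with dot before a nonterminal B, add B -> .γ for every B-production
Closure: [S' -> .S, S -> .dA, S -> .d]


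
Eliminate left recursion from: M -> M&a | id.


Left-recursive alternatives: M&a; non-recursive: id
Introduce M': M -> idM', M' -> &aM' | ε


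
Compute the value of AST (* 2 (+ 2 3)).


Evaluate inner: (+ 2 3) = 5
Evaluate root: (* 2 5) = 10
Result: 10


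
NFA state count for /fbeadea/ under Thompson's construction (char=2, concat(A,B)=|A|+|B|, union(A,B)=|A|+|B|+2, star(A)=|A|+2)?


Syntax tree has 7 char leaf(s), 0 union(s), 0 star(s)
chars contribute 7×2 = 14; each union adds +2; each star adds +2
Total: 14 + 0 + 0 = 14 states


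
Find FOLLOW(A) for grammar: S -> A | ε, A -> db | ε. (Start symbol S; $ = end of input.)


$ ∈ FOLLOW(S). For each A -> αBβ: add FIRST(β)\{ε} to FOLLOW(B); if β nullable, add FOLLOW(A).
FOLLOW(A) = {$}


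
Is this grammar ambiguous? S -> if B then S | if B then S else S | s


dangling else: 'if B then if B then s else s' parses two ways
Ambiguous


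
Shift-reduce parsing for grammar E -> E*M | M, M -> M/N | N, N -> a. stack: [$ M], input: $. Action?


lookahead ∉ {/} so M won't extend; reduce E -> M
Action: reduce (E -> M)


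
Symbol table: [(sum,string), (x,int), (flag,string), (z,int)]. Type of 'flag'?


Lookup 'flag' → type string


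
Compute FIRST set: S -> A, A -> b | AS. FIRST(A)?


Per alternative of A: FIRST(b) = {b}; FIRST(AS) = {b}
FIRST(A) = {b}


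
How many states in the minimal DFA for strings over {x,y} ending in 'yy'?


Track the longest suffix of input matching a prefix of 'yy': 3 classes (prefixes of length 0..2)
Minimal DFA: 3 states


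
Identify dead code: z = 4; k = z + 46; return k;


z is read by k's definition; k is returned
No dead code


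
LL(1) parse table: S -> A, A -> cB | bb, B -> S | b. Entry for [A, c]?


For [A, c]: 'c' ∈ FIRST(cB)
Entry: A -> cB


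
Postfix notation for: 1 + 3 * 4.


* has higher precedence, evaluate 3*4 first
Postfix: 1 3 4 * +


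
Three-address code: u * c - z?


Break into single-operator statements:
t1 = u * c
t2 = t1 - z


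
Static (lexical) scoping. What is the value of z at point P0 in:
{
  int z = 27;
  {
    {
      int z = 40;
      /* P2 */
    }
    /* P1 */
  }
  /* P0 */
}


z declared in the same block as P0
z = 27


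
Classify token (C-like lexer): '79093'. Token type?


Pattern: digits only
Type: INTEGER_LITERAL


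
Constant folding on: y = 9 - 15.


9 - 15 = -6 at compile time
Optimized: y = -6


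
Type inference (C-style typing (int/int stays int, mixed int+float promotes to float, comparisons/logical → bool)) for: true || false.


Operand types: bool || bool
Rule: logical operators take bool operands and yield bool
Result type: bool


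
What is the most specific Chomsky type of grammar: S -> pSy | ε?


Single nonterminal LHS, but p^n y^n is not regular
Classification: Type 2 (Context-Free)


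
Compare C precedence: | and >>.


'>>' is shift (level 8); '|' is bitwise OR (level 3)
Higher level binds tighter
'>>' has higher precedence than '|'


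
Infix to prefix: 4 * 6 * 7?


left-to-right (same/higher precedence on left): tree is (* (* 4 6) 7)
Prefix: * * 4 6 7


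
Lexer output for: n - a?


Scan left to right, longest-match per lexeme
Tokens: ID(n), OP(-), ID(a)


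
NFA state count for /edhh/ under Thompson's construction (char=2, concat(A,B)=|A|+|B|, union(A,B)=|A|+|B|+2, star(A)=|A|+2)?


Syntax tree has 4 char leaf(s), 0 union(s), 0 star(s)
chars contribute 4×2 = 8; each union adds +2; each star adds +2
Total: 8 + 0 + 0 = 8 states


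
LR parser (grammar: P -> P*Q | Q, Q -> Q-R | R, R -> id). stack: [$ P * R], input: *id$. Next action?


'R' (not preceded by Q-) is the handle for Q -> R
Action: reduce (Q -> R)


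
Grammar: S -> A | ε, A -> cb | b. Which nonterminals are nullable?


A nonterminal is nullable iff some alternative derives ε (directly, or every symbol in it is nullable)
Nullable: {S}


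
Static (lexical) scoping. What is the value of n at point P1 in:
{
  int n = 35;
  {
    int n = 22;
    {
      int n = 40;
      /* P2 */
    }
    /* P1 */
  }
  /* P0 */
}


n declared in the same block as P1
n = 22


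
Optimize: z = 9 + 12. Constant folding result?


9 + 12 = 21 at compile time
Optimized: z = 21


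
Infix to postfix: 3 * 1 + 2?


Left to right (same or higher precedence on left)
Postfix: 3 1 * 2 +


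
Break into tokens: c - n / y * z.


Scan left to right, longest-match per lexeme
Tokens: ID(c), OP(-), ID(n), OP(/), ID(y), OP(*), ID(z)


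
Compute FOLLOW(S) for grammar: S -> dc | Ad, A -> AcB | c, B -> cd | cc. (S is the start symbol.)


$ ∈ FOLLOW(S). For each A -> αBβ: add FIRST(β)\{ε} to FOLLOW(B); if β nullable, add FOLLOW(A).
FOLLOW(S) = {$}


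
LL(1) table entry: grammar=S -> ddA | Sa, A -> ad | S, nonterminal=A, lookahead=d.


For [A, d]: 'd' ∈ FIRST(S)
Entry: A -> S


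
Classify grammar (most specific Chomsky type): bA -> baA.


LHS has context (more than one symbol) and |LHS| ≤ |RHS|
Classification: Type 1 (Context-Sensitive)


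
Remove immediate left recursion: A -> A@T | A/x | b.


Left-recursive alternatives: A@T, A/x; non-recursive: b
Introduce A': A -> bA', A' -> @TA' | /xA' | ε


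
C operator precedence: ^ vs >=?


'>=' is relational (level 7); '^' is bitwise XOR (level 4)
Higher level binds tighter
'>=' has higher precedence than '^'


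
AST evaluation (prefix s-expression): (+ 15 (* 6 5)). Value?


Evaluate inner: (* 6 5) = 30
Evaluate root: (+ 15 30) = 45
Result: 45


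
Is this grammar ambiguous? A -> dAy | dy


balanced d^n…y^n: each string has a unique parse
Unambiguous


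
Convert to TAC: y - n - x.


Break into single-operator statements:
t1 = y - n
t2 = t1 - x


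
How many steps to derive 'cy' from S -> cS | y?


Derivation: S => cS => cy
Steps: 2


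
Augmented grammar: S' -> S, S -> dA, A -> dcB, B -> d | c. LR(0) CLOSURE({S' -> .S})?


Start: S' -> .S
For each item with dot before a nonterminal B, add B -> .γ for every B-production
Closure: [S' -> .S, S -> .dA]


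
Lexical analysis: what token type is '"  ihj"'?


Pattern: double-quoted sequence
Type: STRING_LITERAL


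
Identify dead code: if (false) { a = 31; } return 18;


condition is constant false, so the whole block is unreachable
Dead: 'if (false) { a = 31; }'


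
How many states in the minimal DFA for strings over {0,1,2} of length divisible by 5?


Track length mod 5: states 0..4, accept at 0
Minimal DFA: 5 states


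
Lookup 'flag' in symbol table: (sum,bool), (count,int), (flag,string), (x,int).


Lookup 'flag' → type string


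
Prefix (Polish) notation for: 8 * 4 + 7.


left-to-right (same/higher precedence on left): tree is (+ (* 8 4) 7)
Prefix: + * 8 4 7


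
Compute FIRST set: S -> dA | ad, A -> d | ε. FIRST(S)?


Per alternative of S: FIRST(dA) = {d}; FIRST(ad) = {a}
FIRST(S) = {a, d}


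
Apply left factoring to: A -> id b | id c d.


Common prefix: 'id'
Factored: A -> id A', A' -> b | c d


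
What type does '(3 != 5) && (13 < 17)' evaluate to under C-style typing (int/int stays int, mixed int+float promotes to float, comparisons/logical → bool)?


Operand types: bool && bool
Rule: logical operators take bool operands and yield bool
Result type: bool


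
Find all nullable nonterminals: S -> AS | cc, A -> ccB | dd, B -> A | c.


A nonterminal is nullable iff some alternative derives ε (directly, or every symbol in it is nullable)
Nullable: {}


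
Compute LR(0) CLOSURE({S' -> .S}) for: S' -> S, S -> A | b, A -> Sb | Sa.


Start: S' -> .S
For each item with dot before a nonterminal B, add B -> .γ for every B-production
Closure: [S' -> .S, S -> .A, S -> .b, A -> .Sb, A -> .Sa]


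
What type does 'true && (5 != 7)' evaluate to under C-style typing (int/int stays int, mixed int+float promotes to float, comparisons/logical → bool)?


Operand types: bool && bool
Rule: logical operators take bool operands and yield bool
Result type: bool


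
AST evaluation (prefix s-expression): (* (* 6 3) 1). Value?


Evaluate inner: (* 6 3) = 18
Evaluate root: (* 18 1) = 18
Result: 18


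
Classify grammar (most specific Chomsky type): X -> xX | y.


Right-linear: every RHS is a terminal or a terminal followed by one nonterminal
Classification: Type 3 (Regular)


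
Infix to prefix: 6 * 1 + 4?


left-to-right (same/higher precedence on left): tree is (+ (* 6 1) 4)
Prefix: + * 6 1 4


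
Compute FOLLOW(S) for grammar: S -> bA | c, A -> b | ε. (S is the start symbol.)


$ ∈ FOLLOW(S). For each A -> αBβ: add FIRST(β)\{ε} to FOLLOW(B); if β nullable, add FOLLOW(A).
FOLLOW(S) = {$}


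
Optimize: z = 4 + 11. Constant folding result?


4 + 11 = 15 at compile time
Optimized: z = 15


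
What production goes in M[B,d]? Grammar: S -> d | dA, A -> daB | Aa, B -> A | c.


For [B, d]: 'd' ∈ FIRST(A)
Entry: B -> A


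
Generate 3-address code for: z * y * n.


Break into single-operator statements:
t1 = z * y
t2 = t1 * n


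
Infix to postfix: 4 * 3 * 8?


Left to right (same or higher precedence on left)
Postfix: 4 3 * 8 *


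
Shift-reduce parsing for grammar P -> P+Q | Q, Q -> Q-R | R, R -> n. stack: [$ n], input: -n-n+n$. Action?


'n' on top is the handle for R -> n
Action: reduce (R -> n)


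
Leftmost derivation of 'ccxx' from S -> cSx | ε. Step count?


Derivation: S => cSx => ccSxx => ccxx
Steps: 3


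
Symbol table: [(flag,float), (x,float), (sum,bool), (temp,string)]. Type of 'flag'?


Lookup 'flag' → type float


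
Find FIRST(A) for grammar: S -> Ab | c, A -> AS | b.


Per alternative of A: FIRST(AS) = {b}; FIRST(b) = {b}
FIRST(A) = {b}


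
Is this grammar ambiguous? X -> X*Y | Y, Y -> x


precedence layered via separate nonterminal Y: deterministic
Unambiguous


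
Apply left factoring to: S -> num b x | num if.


Common prefix: 'num'
Factored: S -> num S', S' -> b x | if


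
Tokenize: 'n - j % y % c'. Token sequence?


Scan left to right, longest-match per lexeme
Tokens: ID(n), OP(-), ID(j), OP(%), ID(y), OP(%), ID(c)


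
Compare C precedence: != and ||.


'!=' is equality (level 6); '||' is logical OR (level 1)
Higher level binds tighter
'!=' has higher precedence than '||'
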